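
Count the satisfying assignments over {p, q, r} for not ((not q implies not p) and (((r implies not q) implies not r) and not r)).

5

Initial set: {not ((not q implies not p) and (((r implies not q) implies not r) and not r))}.
not ((not q implies not p) and (((r implies not q) implies not r) and not r)): β-rule — branch into not (not q implies not p)  //  not (((r implies not q) implies not r) and not r).
  branch 1 (add not (not q implies not p)):
    not (not q implies not p): α-rule — add not q, not not p.
    ○ open, literals {p=1, q=0}.
  branch 2 (add not (((r implies not q) implies not r) and not r)):
    not (((r implies not q) implies not r) and not r): β-rule — branch into not ((r implies not q) implies not r)  //  not not r.
      branch 2.1 (add not ((r implies not q) implies not r)):
        not ((r implies not q) implies not r): α-rule — add (r implies not q), not not r.
        (r implies not q): β-rule — branch into not r  //  not q.
          branch 2.1.1 (add not r):
            × closes — contains both r and not r.
          branch 2.1.2 (add not q):
            ○ open, literals {q=0, r=1}.
      branch 2.2 (add not not r):
        ○ open, literals {r=1}.
1 branch closed, 3 open.
Each open branch fixes some atoms; the unmentioned ones are free. Counting distinct full assignments: branch {p=1, q=0} (r) contributes 2 new; branch {q=0, r=1} (p) contributes 1 new; branch {r=1} (p, q) contributes 2 new. Total: 5.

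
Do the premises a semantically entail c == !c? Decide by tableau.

Initial set: {a; !(c == !c)}.
!(c == !c): β-rule — branch into c, !!c  //  !c, !c.
  branch 1 (add c, !!c):
    ○ open, literals {a=1, c=1}.
  branch 2 (add !c, !c):
    ○ open, literals {a=1, c=0}.
0 branches closed, 2 open.
An open branch gives a countermodel: a=1, c=1 (unmentioned atoms arbitrary); the premises hold there but the conclusion fails.

No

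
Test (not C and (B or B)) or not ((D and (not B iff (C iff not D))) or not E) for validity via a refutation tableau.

Not valid

Assume the negation and expand:
Initial set: {not ((not C and (B or B)) or not ((D and (not B iff (C iff not D))) or not E))}.
not ((not C and (B or B)) or not ((D and (not B iff (C iff not D))) or not E)): α-rule — add not (not C and (B or B)), not not ((D and (not B iff (C iff not D))) or not E).
not (not C and (B or B)): β-rule — branch into not not C  //  not (B or B).
  branch 1 (add not not C):
    not not ((D and (not B iff (C iff not D))) or not E): β-rule — branch into (D and (not B iff (C iff not D)))  //  not E.
      branch 1.1 (add (D and (not B iff (C iff not D)))):
        (D and (not B iff (C iff not D))): α-rule — add D, (not B iff (C iff not D)).
        (not B iff (C iff not D)): β-rule — branch into not B, (C iff not D)  //  not not B, not (C iff not D).
          branch 1.1.1 (add not B, (C iff not D)):
            (C iff not D): β-rule — branch into C, not D  //  not C, not not D.
              branch 1.1.1.1 (add C, not D):
                × closes — contains both D and not D.
              branch 1.1.1.2 (add not C, not not D):
                × closes — contains both C and not C.
          branch 1.1.2 (add not not B, not (C iff not D)):
            not (C iff not D): β-rule — branch into C, not not D  //  not C, not D.
              branch 1.1.2.1 (add C, not not D):
                ○ open, literals {B=1, C=1, D=1}.
              branch 1.1.2.2 (add not C, not D):
                × closes — contains both C and not C.
      branch 1.2 (add not E):
        ○ open, literals {C=1, E=0}.
  branch 2 (add not (B or B)):
    not (B or B): α-rule — add not B, not B.
    not not ((D and (not B iff (C iff not D))) or not E): β-rule — branch into (D and (not B iff (C iff not D)))  //  not E.
      branch 2.1 (add (D and (not B iff (C iff not D)))):
        (D and (not B iff (C iff not D))): α-rule — add D, (not B iff (C iff not D)).
        (not B iff (C iff not D)): β-rule — branch into not B, (C iff not D)  //  not not B, not (C iff not D).
          branch 2.1.1 (add not B, (C iff not D)):
            (C iff not D): β-rule — branch into C, not D  //  not C, not not D.
              branch 2.1.1.1 (add C, not D):
                × closes — contains both D and not D.
              branch 2.1.1.2 (add not C, not not D):
                ○ open, literals {B=0, C=0, D=1}.
          branch 2.1.2 (add not not B, not (C iff not D)):
            × closes — contains both B and not B.
      branch 2.2 (add not E):
        ○ open, literals {B=0, E=0}.
5 branches closed, 4 open.
An open branch gives a countermodel: B=1, C=1, D=1 (unmentioned atoms arbitrary); under it the original formula is false.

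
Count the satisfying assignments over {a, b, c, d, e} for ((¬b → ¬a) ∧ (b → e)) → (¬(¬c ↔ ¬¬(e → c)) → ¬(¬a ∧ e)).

Initial set: {T (((¬b → ¬a) ∧ (b → e)) → (¬(¬c ↔ ¬¬(e → c)) → ¬(¬a ∧ e)))}.
T (((¬b → ¬a) ∧ (b → e)) → (¬(¬c ↔ ¬¬(e → c)) → ¬(¬a ∧ e))): β-rule — branch into F ((¬b → ¬a) ∧ (b → e))  //  T (¬(¬c ↔ ¬¬(e → c)) → ¬(¬a ∧ e)).
  branch 1 (add F ((¬b → ¬a) ∧ (b → e))):
    F ((¬b → ¬a) ∧ (b → e)): β-rule — branch into F (¬b → ¬a)  //  F (b → e).
      branch 1.1 (add F (¬b → ¬a)):
        F (¬b → ¬a): α-rule — add T ¬b, F ¬a.
        ○ open, literals {a=T, b=F}.
      branch 1.2 (add F (b → e)):
        F (b → e): α-rule — add T b, F e.
        ○ open, literals {b=T, e=F}.
  branch 2 (add T (¬(¬c ↔ ¬¬(e → c)) → ¬(¬a ∧ e))):
    T (¬(¬c ↔ ¬¬(e → c)) → ¬(¬a ∧ e)): β-rule — branch into F ¬(¬c ↔ ¬¬(e → c))  //  T ¬(¬a ∧ e).
      branch 2.1 (add F ¬(¬c ↔ ¬¬(e → c))):
        F ¬(¬c ↔ ¬¬(e → c)): β-rule — branch into T ¬c, T ¬¬(e → c)  //  F ¬c, F ¬¬(e → c).
          branch 2.1.1 (add T ¬c, T ¬¬(e → c)):
            T ¬¬(e → c): drop double negation, giving T (e → c).
            T (e → c): β-rule — branch into F e  //  T c.
              branch 2.1.1.1 (add F e):
                ○ open, literals {c=F, e=F}.
              branch 2.1.1.2 (add T c):
                × closes — contains both c and ¬c.
          branch 2.1.2 (add F ¬c, F ¬¬(e → c)):
            F ¬¬(e → c): drop double negation, giving F (e → c).
            F (e → c): α-rule — add T e, F c.
            × closes — contains both c and ¬c.
      branch 2.2 (add T ¬(¬a ∧ e)):
        T ¬(¬a ∧ e): β-rule — branch into F ¬a  //  F e.
          branch 2.2.1 (add F ¬a):
            ○ open, literals {a=T}.
          branch 2.2.2 (add F e):
            ○ open, literals {e=F}.
2 branches closed, 5 open.
Each open branch fixes some atoms; the unmentioned ones are free. Counting distinct full assignments: branch {a=T, b=F} (c, d, e) contributes 8 new; branch {b=T, e=F} (a, c, d) contributes 8 new; branch {c=F, e=F} (a, b, d) contributes 2 new; branch {a=T} (b, c, d, e) contributes 4 new; branch {e=F} (a, b, c, d) contributes 2 new. Total: 24.

24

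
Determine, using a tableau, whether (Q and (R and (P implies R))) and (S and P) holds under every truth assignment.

Assume the negation and expand:
Initial set: {not ((Q and (R and (P implies R))) and (S and P))}.
not ((Q and (R and (P implies R))) and (S and P)): β-rule — branch into not (Q and (R and (P implies R)))  //  not (S and P).
  branch 1 (add not (Q and (R and (P implies R)))):
    not (Q and (R and (P implies R))): β-rule — branch into not Q  //  not (R and (P implies R)).
      branch 1.1 (add not Q):
        ○ open, literals {Q=F}.
      branch 1.2 (add not (R and (P implies R))):
        not (R and (P implies R)): β-rule — branch into not R  //  not (P implies R).
          branch 1.2.1 (add not R):
            ○ open, literals {R=F}.
          branch 1.2.2 (add not (P implies R)):
            not (P implies R): α-rule — add P, not R.
            ○ open, literals {P=T, R=F}.
  branch 2 (add not (S and P)):
    not (S and P): β-rule — branch into not S  //  not P.
      branch 2.1 (add not S):
        ○ open, literals {S=F}.
      branch 2.2 (add not P):
        ○ open, literals {P=F}.
0 branches closed, 5 open.
An open branch gives a countermodel: Q=F (unmentioned atoms arbitrary); under it the original formula is false.

Not valid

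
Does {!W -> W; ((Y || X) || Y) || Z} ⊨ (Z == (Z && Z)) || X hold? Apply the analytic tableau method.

Initial set: {(!W -> W); (((Y || X) || Y) || Z); !((Z == (Z && Z)) || X)}.
!((Z == (Z && Z)) || X): α-rule — add !(Z == (Z && Z)), !X.
(!W -> W): β-rule — branch into !!W  //  W.
  branch 1 (add !!W):
    (((Y || X) || Y) || Z): β-rule — branch into ((Y || X) || Y)  //  Z.
      branch 1.1 (add ((Y || X) || Y)):
        !(Z == (Z && Z)): β-rule — branch into Z, !(Z && Z)  //  !Z, (Z && Z).
          branch 1.1.1 (add Z, !(Z && Z)):
            ((Y || X) || Y): β-rule — branch into (Y || X)  //  Y.
              branch 1.1.1.1 (add (Y || X)):
                !(Z && Z): β-rule — branch into !Z  //  !Z.
                  branch 1.1.1.1.1 (add !Z):
                    × closes — contains both Z and !Z.
                  branch 1.1.1.1.2 (add !Z):
                    × closes — contains both Z and !Z.
              branch 1.1.1.2 (add Y):
                !(Z && Z): β-rule — branch into !Z  //  !Z.
                  branch 1.1.1.2.1 (add !Z):
                    × closes — contains both Z and !Z.
                  branch 1.1.1.2.2 (add !Z):
                    × closes — contains both Z and !Z.
          branch 1.1.2 (add !Z, (Z && Z)):
            (Z && Z): α-rule — add Z, Z.
            × closes — contains both Z and !Z.
      branch 1.2 (add Z):
        !(Z == (Z && Z)): β-rule — branch into Z, !(Z && Z)  //  !Z, (Z && Z).
          branch 1.2.1 (add Z, !(Z && Z)):
            !(Z && Z): β-rule — branch into !Z  //  !Z.
              branch 1.2.1.1 (add !Z):
                × closes — contains both Z and !Z.
              branch 1.2.1.2 (add !Z):
                × closes — contains both Z and !Z.
          branch 1.2.2 (add !Z, (Z && Z)):
            × closes — contains both Z and !Z.
  branch 2 (add W):
    (((Y || X) || Y) || Z): β-rule — branch into ((Y || X) || Y)  //  Z.
      branch 2.1 (add ((Y || X) || Y)):
        !(Z == (Z && Z)): β-rule — branch into Z, !(Z && Z)  //  !Z, (Z && Z).
          branch 2.1.1 (add Z, !(Z && Z)):
            ((Y || X) || Y): β-rule — branch into (Y || X)  //  Y.
              branch 2.1.1.1 (add (Y || X)):
                !(Z && Z): β-rule — branch into !Z  //  !Z.
                  branch 2.1.1.1.1 (add !Z):
                    × closes — contains both Z and !Z.
                  branch 2.1.1.1.2 (add !Z):
                    × closes — contains both Z and !Z.
              branch 2.1.1.2 (add Y):
                !(Z && Z): β-rule — branch into !Z  //  !Z.
                  branch 2.1.1.2.1 (add !Z):
                    × closes — contains both Z and !Z.
                  branch 2.1.1.2.2 (add !Z):
                    × closes — contains both Z and !Z.
          branch 2.1.2 (add !Z, (Z && Z)):
            (Z && Z): α-rule — add Z, Z.
            × closes — contains both Z and !Z.
      branch 2.2 (add Z):
        !(Z == (Z && Z)): β-rule — branch into Z, !(Z && Z)  //  !Z, (Z && Z).
          branch 2.2.1 (add Z, !(Z && Z)):
            !(Z && Z): β-rule — branch into !Z  //  !Z.
              branch 2.2.1.1 (add !Z):
                × closes — contains both Z and !Z.
              branch 2.2.1.2 (add !Z):
                × closes — contains both Z and !Z.
          branch 2.2.2 (add !Z, (Z && Z)):
            × closes — contains both Z and !Z.
All 16 branches close.
Every branch closed, so the premises entail the conclusion.

Yes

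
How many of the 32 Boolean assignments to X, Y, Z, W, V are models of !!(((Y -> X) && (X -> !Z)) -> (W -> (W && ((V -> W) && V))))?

28

Initial set: {!!(((Y -> X) && (X -> !Z)) -> (W -> (W && ((V -> W) && V))))}.
!!(((Y -> X) && (X -> !Z)) -> (W -> (W && ((V -> W) && V)))): drop double negation, giving (((Y -> X) && (X -> !Z)) -> (W -> (W && ((V -> W) && V)))).
(((Y -> X) && (X -> !Z)) -> (W -> (W && ((V -> W) && V)))): β-rule — branch into !((Y -> X) && (X -> !Z))  //  (W -> (W && ((V -> W) && V))).
  branch 1 (add !((Y -> X) && (X -> !Z))):
    !((Y -> X) && (X -> !Z)): β-rule — branch into !(Y -> X)  //  !(X -> !Z).
      branch 1.1 (add !(Y -> X)):
        !(Y -> X): α-rule — add Y, !X.
        ○ open, literals {X=F, Y=T}.
      branch 1.2 (add !(X -> !Z)):
        !(X -> !Z): α-rule — add X, !!Z.
        ○ open, literals {X=T, Z=T}.
  branch 2 (add (W -> (W && ((V -> W) && V)))):
    (W -> (W && ((V -> W) && V))): β-rule — branch into !W  //  (W && ((V -> W) && V)).
      branch 2.1 (add !W):
        ○ open, literals {W=F}.
      branch 2.2 (add (W && ((V -> W) && V))):
        (W && ((V -> W) && V)): α-rule — add W, ((V -> W) && V).
        ((V -> W) && V): α-rule — add (V -> W), V.
        (V -> W): β-rule — branch into !V  //  W.
          branch 2.2.1 (add !V):
            × closes — contains both V and !V.
          branch 2.2.2 (add W):
            ○ open, literals {V=T, W=T}.
1 branch closed, 4 open.
Each open branch fixes some atoms; the unmentioned ones are free. Counting distinct full assignments: branch {X=F, Y=T} (Z, W, V) contributes 8 new; branch {X=T, Z=T} (Y, W, V) contributes 8 new; branch {W=F} (X, Y, Z, V) contributes 8 new; branch {V=T, W=T} (X, Y, Z) contributes 4 new. Total: 28.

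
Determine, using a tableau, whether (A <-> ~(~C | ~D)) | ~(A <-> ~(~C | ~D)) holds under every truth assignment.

Assume the negation and expand:
Initial set: {~((A <-> ~(~C | ~D)) | ~(A <-> ~(~C | ~D)))}.
~((A <-> ~(~C | ~D)) | ~(A <-> ~(~C | ~D))): α-rule — add ~(A <-> ~(~C | ~D)), ~~(A <-> ~(~C | ~D)).
~(A <-> ~(~C | ~D)): β-rule — branch into A, ~~(~C | ~D)  //  ~A, ~(~C | ~D).
  branch 1 (add A, ~~(~C | ~D)):
    ~~(A <-> ~(~C | ~D)): β-rule — branch into A, ~(~C | ~D)  //  ~A, ~~(~C | ~D).
      branch 1.1 (add A, ~(~C | ~D)):
        ~(~C | ~D): α-rule — add ~~C, ~~D.
        ~~(~C | ~D): β-rule — branch into ~C  //  ~D.
          branch 1.1.1 (add ~C):
            × closes — contains both C and ~C.
          branch 1.1.2 (add ~D):
            × closes — contains both D and ~D.
      branch 1.2 (add ~A, ~~(~C | ~D)):
        × closes — contains both A and ~A.
  branch 2 (add ~A, ~(~C | ~D)):
    ~(~C | ~D): α-rule — add ~~C, ~~D.
    ~~(A <-> ~(~C | ~D)): β-rule — branch into A, ~(~C | ~D)  //  ~A, ~~(~C | ~D).
      branch 2.1 (add A, ~(~C | ~D)):
        × closes — contains both A and ~A.
      branch 2.2 (add ~A, ~~(~C | ~D)):
        ~~(~C | ~D): β-rule — branch into ~C  //  ~D.
          branch 2.2.1 (add ~C):
            × closes — contains both C and ~C.
          branch 2.2.2 (add ~D):
            × closes — contains both D and ~D.
All 6 branches close.
Every branch closed, so the negation is unsatisfiable and the formula is valid.

Valid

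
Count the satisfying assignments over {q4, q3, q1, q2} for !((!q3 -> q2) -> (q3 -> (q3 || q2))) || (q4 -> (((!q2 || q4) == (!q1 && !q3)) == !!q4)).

Initial set: {T (!((!q3 -> q2) -> (q3 -> (q3 || q2))) || (q4 -> (((!q2 || q4) == (!q1 && !q3)) == !!q4)))}.
T (!((!q3 -> q2) -> (q3 -> (q3 || q2))) || (q4 -> (((!q2 || q4) == (!q1 && !q3)) == !!q4))): β-rule — branch into T !((!q3 -> q2) -> (q3 -> (q3 || q2)))  //  T (q4 -> (((!q2 || q4) == (!q1 && !q3)) == !!q4)).
  branch 1 (add T !((!q3 -> q2) -> (q3 -> (q3 || q2)))):
    T !((!q3 -> q2) -> (q3 -> (q3 || q2))): α-rule — add T (!q3 -> q2), F (q3 -> (q3 || q2)).
    F (q3 -> (q3 || q2)): α-rule — add T q3, F (q3 || q2).
    F (q3 || q2): α-rule — add F q3, F q2.
    × closes — contains both q3 and !q3.
  branch 2 (add T (q4 -> (((!q2 || q4) == (!q1 && !q3)) == !!q4))):
    T (q4 -> (((!q2 || q4) == (!q1 && !q3)) == !!q4)): β-rule — branch into F q4  //  T (((!q2 || q4) == (!q1 && !q3)) == !!q4).
      branch 2.1 (add F q4):
        ○ open, literals {q4=F}.
      branch 2.2 (add T (((!q2 || q4) == (!q1 && !q3)) == !!q4)):
        T (((!q2 || q4) == (!q1 && !q3)) == !!q4): β-rule — branch into T ((!q2 || q4) == (!q1 && !q3)), T !!q4  //  F ((!q2 || q4) == (!q1 && !q3)), F !!q4.
          branch 2.2.1 (add T ((!q2 || q4) == (!q1 && !q3)), T !!q4):
            T !!q4: drop double negation, giving T q4.
            T ((!q2 || q4) == (!q1 && !q3)): β-rule — branch into T (!q2 || q4), T (!q1 && !q3)  //  F (!q2 || q4), F (!q1 && !q3).
              branch 2.2.1.1 (add T (!q2 || q4), T (!q1 && !q3)):
                T (!q1 && !q3): α-rule — add T !q1, T !q3.
                T (!q2 || q4): β-rule — branch into T !q2  //  T q4.
                  branch 2.2.1.1.1 (add T !q2):
                    ○ open, literals {q1=F, q2=F, q3=F, q4=T}.
                  branch 2.2.1.1.2 (add T q4):
                    ○ open, literals {q1=F, q3=F, q4=T}.
              branch 2.2.1.2 (add F (!q2 || q4), F (!q1 && !q3)):
                F (!q2 || q4): α-rule — add F !q2, F q4.
                × closes — contains both q4 and !q4.
          branch 2.2.2 (add F ((!q2 || q4) == (!q1 && !q3)), F !!q4):
            F !!q4: drop double negation, giving F q4.
            F ((!q2 || q4) == (!q1 && !q3)): β-rule — branch into T (!q2 || q4), F (!q1 && !q3)  //  F (!q2 || q4), T (!q1 && !q3).
              branch 2.2.2.1 (add T (!q2 || q4), F (!q1 && !q3)):
                T (!q2 || q4): β-rule — branch into T !q2  //  T q4.
                  branch 2.2.2.1.1 (add T !q2):
                    F (!q1 && !q3): β-rule — branch into F !q1  //  F !q3.
                      branch 2.2.2.1.1.1 (add F !q1):
                        ○ open, literals {q1=T, q2=F, q4=F}.
                      branch 2.2.2.1.1.2 (add F !q3):
                        ○ open, literals {q2=F, q3=T, q4=F}.
                  branch 2.2.2.1.2 (add T q4):
                    × closes — contains both q4 and !q4.
              branch 2.2.2.2 (add F (!q2 || q4), T (!q1 && !q3)):
                F (!q2 || q4): α-rule — add F !q2, F q4.
                T (!q1 && !q3): α-rule — add T !q1, T !q3.
                ○ open, literals {q1=F, q2=T, q3=F, q4=F}.
3 branches closed, 6 open.
Each open branch fixes some atoms; the unmentioned ones are free. Counting distinct full assignments: branch {q4=F} (q3, q1, q2) contributes 8 new; branch {q1=F, q2=F, q3=F, q4=T} (none free) contributes 1 new; branch {q1=F, q3=F, q4=T} (q2) contributes 1 new; branch {q1=T, q2=F, q4=F} (q3) contributes 0 new; branch {q2=F, q3=T, q4=F} (q1) contributes 0 new; branch {q1=F, q2=T, q3=F, q4=F} (none free) contributes 0 new. Total: 10.

10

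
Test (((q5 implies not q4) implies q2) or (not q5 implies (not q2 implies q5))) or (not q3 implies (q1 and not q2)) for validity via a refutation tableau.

Assume the negation and expand:
Initial set: {F ((((q5 implies not q4) implies q2) or (not q5 implies (not q2 implies q5))) or (not q3 implies (q1 and not q2)))}.
F ((((q5 implies not q4) implies q2) or (not q5 implies (not q2 implies q5))) or (not q3 implies (q1 and not q2))): α-rule — add F (((q5 implies not q4) implies q2) or (not q5 implies (not q2 implies q5))), F (not q3 implies (q1 and not q2)).
F (((q5 implies not q4) implies q2) or (not q5 implies (not q2 implies q5))): α-rule — add F ((q5 implies not q4) implies q2), F (not q5 implies (not q2 implies q5)).
F (not q3 implies (q1 and not q2)): α-rule — add T not q3, F (q1 and not q2).
F ((q5 implies not q4) implies q2): α-rule — add T (q5 implies not q4), F q2.
F (not q5 implies (not q2 implies q5)): α-rule — add T not q5, F (not q2 implies q5).
F (not q2 implies q5): α-rule — add T not q2, F q5.
F (q1 and not q2): β-rule — branch into F q1  //  F not q2.
  branch 1 (add F q1):
    T (q5 implies not q4): β-rule — branch into F q5  //  T not q4.
      branch 1.1 (add F q5):
        ○ open, literals {q1=0, q2=0, q3=0, q5=0}.
      branch 1.2 (add T not q4):
        ○ open, literals {q1=0, q2=0, q3=0, q4=0, q5=0}.
  branch 2 (add F not q2):
    × closes — contains both q2 and not q2.
1 branch closed, 2 open.
An open branch gives a countermodel: q1=0, q2=0, q3=0, q5=0 (unmentioned atoms arbitrary); under it the original formula is false.

Not valid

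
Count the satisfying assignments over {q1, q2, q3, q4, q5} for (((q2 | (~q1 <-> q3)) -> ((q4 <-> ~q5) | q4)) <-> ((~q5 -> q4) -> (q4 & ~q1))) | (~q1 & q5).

Initial set: {((((q2 | (~q1 <-> q3)) -> ((q4 <-> ~q5) | q4)) <-> ((~q5 -> q4) -> (q4 & ~q1))) | (~q1 & q5))}.
((((q2 | (~q1 <-> q3)) -> ((q4 <-> ~q5) | q4)) <-> ((~q5 -> q4) -> (q4 & ~q1))) | (~q1 & q5)): β-rule — branch into (((q2 | (~q1 <-> q3)) -> ((q4 <-> ~q5) | q4)) <-> ((~q5 -> q4) -> (q4 & ~q1)))  //  (~q1 & q5).
  branch 1 (add (((q2 | (~q1 <-> q3)) -> ((q4 <-> ~q5) | q4)) <-> ((~q5 -> q4) -> (q4 & ~q1)))):
    (((q2 | (~q1 <-> q3)) -> ((q4 <-> ~q5) | q4)) <-> ((~q5 -> q4) -> (q4 & ~q1))): β-rule — branch into ((q2 | (~q1 <-> q3)) -> ((q4 <-> ~q5) | q4)), ((~q5 -> q4) -> (q4 & ~q1))  //  ~((q2 | (~q1 <-> q3)) -> ((q4 <-> ~q5) | q4)), ~((~q5 -> q4) -> (q4 & ~q1)).
      branch 1.1 (add ((q2 | (~q1 <-> q3)) -> ((q4 <-> ~q5) | q4)), ((~q5 -> q4) -> (q4 & ~q1))):
        ((q2 | (~q1 <-> q3)) -> ((q4 <-> ~q5) | q4)): β-rule — branch into ~(q2 | (~q1 <-> q3))  //  ((q4 <-> ~q5) | q4).
          branch 1.1.1 (add ~(q2 | (~q1 <-> q3))):
            ~(q2 | (~q1 <-> q3)): α-rule — add ~q2, ~(~q1 <-> q3).
            ((~q5 -> q4) -> (q4 & ~q1)): β-rule — branch into ~(~q5 -> q4)  //  (q4 & ~q1).
              branch 1.1.1.1 (add ~(~q5 -> q4)):
                ~(~q5 -> q4): α-rule — add ~q5, ~q4.
                ~(~q1 <-> q3): β-rule — branch into ~q1, ~q3  //  ~~q1, q3.
                  branch 1.1.1.1.1 (add ~q1, ~q3):
                    ○ open, literals {q1=false, q2=false, q3=false, q4=false, q5=false}.
                  branch 1.1.1.1.2 (add ~~q1, q3):
                    ○ open, literals {q1=true, q2=false, q3=true, q4=false, q5=false}.
              branch 1.1.1.2 (add (q4 & ~q1)):
                (q4 & ~q1): α-rule — add q4, ~q1.
                ~(~q1 <-> q3): β-rule — branch into ~q1, ~q3  //  ~~q1, q3.
                  branch 1.1.1.2.1 (add ~q1, ~q3):
                    ○ open, literals {q1=false, q2=false, q3=false, q4=true}.
                  branch 1.1.1.2.2 (add ~~q1, q3):
                    × closes — contains both q1 and ~q1.
          branch 1.1.2 (add ((q4 <-> ~q5) | q4)):
            ((~q5 -> q4) -> (q4 & ~q1)): β-rule — branch into ~(~q5 -> q4)  //  (q4 & ~q1).
              branch 1.1.2.1 (add ~(~q5 -> q4)):
                ~(~q5 -> q4): α-rule — add ~q5, ~q4.
                ((q4 <-> ~q5) | q4): β-rule — branch into (q4 <-> ~q5)  //  q4.
                  branch 1.1.2.1.1 (add (q4 <-> ~q5)):
                    (q4 <-> ~q5): β-rule — branch into q4, ~q5  //  ~q4, ~~q5.
                      branch 1.1.2.1.1.1 (add q4, ~q5):
                        × closes — contains both q4 and ~q4.
                      branch 1.1.2.1.1.2 (add ~q4, ~~q5):
                        × closes — contains both q5 and ~q5.
                  branch 1.1.2.1.2 (add q4):
                    × closes — contains both q4 and ~q4.
              branch 1.1.2.2 (add (q4 & ~q1)):
                (q4 & ~q1): α-rule — add q4, ~q1.
                ((q4 <-> ~q5) | q4): β-rule — branch into (q4 <-> ~q5)  //  q4.
                  branch 1.1.2.2.1 (add (q4 <-> ~q5)):
                    (q4 <-> ~q5): β-rule — branch into q4, ~q5  //  ~q4, ~~q5.
                      branch 1.1.2.2.1.1 (add q4, ~q5):
                        ○ open, literals {q1=false, q4=true, q5=false}.
                      branch 1.1.2.2.1.2 (add ~q4, ~~q5):
                        × closes — contains both q4 and ~q4.
                  branch 1.1.2.2.2 (add q4):
                    ○ open, literals {q1=false, q4=true}.
      branch 1.2 (add ~((q2 | (~q1 <-> q3)) -> ((q4 <-> ~q5) | q4)), ~((~q5 -> q4) -> (q4 & ~q1))):
        ~((q2 | (~q1 <-> q3)) -> ((q4 <-> ~q5) | q4)): α-rule — add (q2 | (~q1 <-> q3)), ~((q4 <-> ~q5) | q4).
        ~((~q5 -> q4) -> (q4 & ~q1)): α-rule — add (~q5 -> q4), ~(q4 & ~q1).
        ~((q4 <-> ~q5) | q4): α-rule — add ~(q4 <-> ~q5), ~q4.
        (q2 | (~q1 <-> q3)): β-rule — branch into q2  //  (~q1 <-> q3).
          branch 1.2.1 (add q2):
            (~q5 -> q4): β-rule — branch into ~~q5  //  q4.
              branch 1.2.1.1 (add ~~q5):
                ~(q4 & ~q1): β-rule — branch into ~q4  //  ~~q1.
                  branch 1.2.1.1.1 (add ~q4):
                    ~(q4 <-> ~q5): β-rule — branch into q4, ~~q5  //  ~q4, ~q5.
                      branch 1.2.1.1.1.1 (add q4, ~~q5):
                        × closes — contains both q4 and ~q4.
                      branch 1.2.1.1.1.2 (add ~q4, ~q5):
                        × closes — contains both q5 and ~q5.
                  branch 1.2.1.1.2 (add ~~q1):
                    ~(q4 <-> ~q5): β-rule — branch into q4, ~~q5  //  ~q4, ~q5.
                      branch 1.2.1.1.2.1 (add q4, ~~q5):
                        × closes — contains both q4 and ~q4.
                      branch 1.2.1.1.2.2 (add ~q4, ~q5):
                        × closes — contains both q5 and ~q5.
              branch 1.2.1.2 (add q4):
                × closes — contains both q4 and ~q4.
          branch 1.2.2 (add (~q1 <-> q3)):
            (~q5 -> q4): β-rule — branch into ~~q5  //  q4.
              branch 1.2.2.1 (add ~~q5):
                ~(q4 & ~q1): β-rule — branch into ~q4  //  ~~q1.
                  branch 1.2.2.1.1 (add ~q4):
                    ~(q4 <-> ~q5): β-rule — branch into q4, ~~q5  //  ~q4, ~q5.
                      branch 1.2.2.1.1.1 (add q4, ~~q5):
                        × closes — contains both q4 and ~q4.
                      branch 1.2.2.1.1.2 (add ~q4, ~q5):
                        × closes — contains both q5 and ~q5.
                  branch 1.2.2.1.2 (add ~~q1):
                    ~(q4 <-> ~q5): β-rule — branch into q4, ~~q5  //  ~q4, ~q5.
                      branch 1.2.2.1.2.1 (add q4, ~~q5):
                        × closes — contains both q4 and ~q4.
                      branch 1.2.2.1.2.2 (add ~q4, ~q5):
                        × closes — contains both q5 and ~q5.
              branch 1.2.2.2 (add q4):
                × closes — contains both q4 and ~q4.
  branch 2 (add (~q1 & q5)):
    (~q1 & q5): α-rule — add ~q1, q5.
    ○ open, literals {q1=false, q5=true}.
15 branches closed, 6 open.
Each open branch fixes some atoms; the unmentioned ones are free. Counting distinct full assignments: branch {q1=false, q2=false, q3=false, q4=false, q5=false} (none free) contributes 1 new; branch {q1=true, q2=false, q3=true, q4=false, q5=false} (none free) contributes 1 new; branch {q1=false, q2=false, q3=false, q4=true} (q5) contributes 2 new; branch {q1=false, q4=true, q5=false} (q2, q3) contributes 3 new; branch {q1=false, q4=true} (q2, q3, q5) contributes 3 new; branch {q1=false, q5=true} (q2, q3, q4) contributes 4 new. Total: 14.

14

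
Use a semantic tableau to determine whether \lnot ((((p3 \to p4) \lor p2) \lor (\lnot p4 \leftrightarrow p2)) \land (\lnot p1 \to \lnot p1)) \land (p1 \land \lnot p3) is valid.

Not valid

Assume the negation and expand:
Initial set: {\lnot (\lnot ((((p3 \to p4) \lor p2) \lor (\lnot p4 \leftrightarrow p2)) \land (\lnot p1 \to \lnot p1)) \land (p1 \land \lnot p3))}.
\lnot (\lnot ((((p3 \to p4) \lor p2) \lor (\lnot p4 \leftrightarrow p2)) \land (\lnot p1 \to \lnot p1)) \land (p1 \land \lnot p3)): β-rule — branch into \lnot \lnot ((((p3 \to p4) \lor p2) \lor (\lnot p4 \leftrightarrow p2)) \land (\lnot p1 \to \lnot p1))  //  \lnot (p1 \land \lnot p3).
  branch 1 (add \lnot \lnot ((((p3 \to p4) \lor p2) \lor (\lnot p4 \leftrightarrow p2)) \land (\lnot p1 \to \lnot p1))):
    \lnot \lnot ((((p3 \to p4) \lor p2) \lor (\lnot p4 \leftrightarrow p2)) \land (\lnot p1 \to \lnot p1)): α-rule — add (((p3 \to p4) \lor p2) \lor (\lnot p4 \leftrightarrow p2)), (\lnot p1 \to \lnot p1).
    (((p3 \to p4) \lor p2) \lor (\lnot p4 \leftrightarrow p2)): β-rule — branch into ((p3 \to p4) \lor p2)  //  (\lnot p4 \leftrightarrow p2).
      branch 1.1 (add ((p3 \to p4) \lor p2)):
        (\lnot p1 \to \lnot p1): β-rule — branch into \lnot \lnot p1  //  \lnot p1.
          branch 1.1.1 (add \lnot \lnot p1):
            ((p3 \to p4) \lor p2): β-rule — branch into (p3 \to p4)  //  p2.
              branch 1.1.1.1 (add (p3 \to p4)):
                (p3 \to p4): β-rule — branch into \lnot p3  //  p4.
                  branch 1.1.1.1.1 (add \lnot p3):
                    ○ open, literals {p1=true, p3=false}.
                  branch 1.1.1.1.2 (add p4):
                    ○ open, literals {p1=true, p4=true}.
              branch 1.1.1.2 (add p2):
                ○ open, literals {p1=true, p2=true}.
          branch 1.1.2 (add \lnot p1):
            ((p3 \to p4) \lor p2): β-rule — branch into (p3 \to p4)  //  p2.
              branch 1.1.2.1 (add (p3 \to p4)):
                (p3 \to p4): β-rule — branch into \lnot p3  //  p4.
                  branch 1.1.2.1.1 (add \lnot p3):
                    ○ open, literals {p1=false, p3=false}.
                  branch 1.1.2.1.2 (add p4):
                    ○ open, literals {p1=false, p4=true}.
              branch 1.1.2.2 (add p2):
                ○ open, literals {p1=false, p2=true}.
      branch 1.2 (add (\lnot p4 \leftrightarrow p2)):
        (\lnot p1 \to \lnot p1): β-rule — branch into \lnot \lnot p1  //  \lnot p1.
          branch 1.2.1 (add \lnot \lnot p1):
            (\lnot p4 \leftrightarrow p2): β-rule — branch into \lnot p4, p2  //  \lnot \lnot p4, \lnot p2.
              branch 1.2.1.1 (add \lnot p4, p2):
                ○ open, literals {p1=true, p2=true, p4=false}.
              branch 1.2.1.2 (add \lnot \lnot p4, \lnot p2):
                ○ open, literals {p1=true, p2=false, p4=true}.
          branch 1.2.2 (add \lnot p1):
            (\lnot p4 \leftrightarrow p2): β-rule — branch into \lnot p4, p2  //  \lnot \lnot p4, \lnot p2.
              branch 1.2.2.1 (add \lnot p4, p2):
                ○ open, literals {p1=false, p2=true, p4=false}.
              branch 1.2.2.2 (add \lnot \lnot p4, \lnot p2):
                ○ open, literals {p1=false, p2=false, p4=true}.
  branch 2 (add \lnot (p1 \land \lnot p3)):
    \lnot (p1 \land \lnot p3): β-rule — branch into \lnot p1  //  \lnot \lnot p3.
      branch 2.1 (add \lnot p1):
        ○ open, literals {p1=false}.
      branch 2.2 (add \lnot \lnot p3):
        ○ open, literals {p3=true}.
0 branches closed, 12 open.
An open branch gives a countermodel: p1=true, p3=false (unmentioned atoms arbitrary); under it the original formula is false.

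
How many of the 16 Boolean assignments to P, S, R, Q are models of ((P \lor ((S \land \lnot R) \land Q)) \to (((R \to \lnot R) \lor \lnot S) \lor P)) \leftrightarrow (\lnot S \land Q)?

Initial set: {(((P \lor ((S \land \lnot R) \land Q)) \to (((R \to \lnot R) \lor \lnot S) \lor P)) \leftrightarrow (\lnot S \land Q))}.
(((P \lor ((S \land \lnot R) \land Q)) \to (((R \to \lnot R) \lor \lnot S) \lor P)) \leftrightarrow (\lnot S \land Q)): β-rule — branch into ((P \lor ((S \land \lnot R) \land Q)) \to (((R \to \lnot R) \lor \lnot S) \lor P)), (\lnot S \land Q)  //  \lnot ((P \lor ((S \land \lnot R) \land Q)) \to (((R \to \lnot R) \lor \lnot S) \lor P)), \lnot (\lnot S \land Q).
  branch 1 (add ((P \lor ((S \land \lnot R) \land Q)) \to (((R \to \lnot R) \lor \lnot S) \lor P)), (\lnot S \land Q)):
    (\lnot S \land Q): α-rule — add \lnot S, Q.
    ((P \lor ((S \land \lnot R) \land Q)) \to (((R \to \lnot R) \lor \lnot S) \lor P)): β-rule — branch into \lnot (P \lor ((S \land \lnot R) \land Q))  //  (((R \to \lnot R) \lor \lnot S) \lor P).
      branch 1.1 (add \lnot (P \lor ((S \land \lnot R) \land Q))):
        \lnot (P \lor ((S \land \lnot R) \land Q)): α-rule — add \lnot P, \lnot ((S \land \lnot R) \land Q).
        \lnot ((S \land \lnot R) \land Q): β-rule — branch into \lnot (S \land \lnot R)  //  \lnot Q.
          branch 1.1.1 (add \lnot (S \land \lnot R)):
            \lnot (S \land \lnot R): β-rule — branch into \lnot S  //  \lnot \lnot R.
              branch 1.1.1.1 (add \lnot S):
                ○ open, literals {P=false, Q=true, S=false}.
              branch 1.1.1.2 (add \lnot \lnot R):
                ○ open, literals {P=false, Q=true, R=true, S=false}.
          branch 1.1.2 (add \lnot Q):
            × closes — contains both Q and \lnot Q.
      branch 1.2 (add (((R \to \lnot R) \lor \lnot S) \lor P)):
        (((R \to \lnot R) \lor \lnot S) \lor P): β-rule — branch into ((R \to \lnot R) \lor \lnot S)  //  P.
          branch 1.2.1 (add ((R \to \lnot R) \lor \lnot S)):
            ((R \to \lnot R) \lor \lnot S): β-rule — branch into (R \to \lnot R)  //  \lnot S.
              branch 1.2.1.1 (add (R \to \lnot R)):
                (R \to \lnot R): β-rule — branch into \lnot R  //  \lnot R.
                  branch 1.2.1.1.1 (add \lnot R):
                    ○ open, literals {Q=true, R=false, S=false}.
                  branch 1.2.1.1.2 (add \lnot R):
                    ○ open, literals {Q=true, R=false, S=false}.
              branch 1.2.1.2 (add \lnot S):
                ○ open, literals {Q=true, S=false}.
          branch 1.2.2 (add P):
            ○ open, literals {P=true, Q=true, S=false}.
  branch 2 (add \lnot ((P \lor ((S \land \lnot R) \land Q)) \to (((R \to \lnot R) \lor \lnot S) \lor P)), \lnot (\lnot S \land Q)):
    \lnot ((P \lor ((S \land \lnot R) \land Q)) \to (((R \to \lnot R) \lor \lnot S) \lor P)): α-rule — add (P \lor ((S \land \lnot R) \land Q)), \lnot (((R \to \lnot R) \lor \lnot S) \lor P).
    \lnot (((R \to \lnot R) \lor \lnot S) \lor P): α-rule — add \lnot ((R \to \lnot R) \lor \lnot S), \lnot P.
    \lnot ((R \to \lnot R) \lor \lnot S): α-rule — add \lnot (R \to \lnot R), \lnot \lnot S.
    \lnot (R \to \lnot R): α-rule — add R, \lnot \lnot R.
    \lnot (\lnot S \land Q): β-rule — branch into \lnot \lnot S  //  \lnot Q.
      branch 2.1 (add \lnot \lnot S):
        (P \lor ((S \land \lnot R) \land Q)): β-rule — branch into P  //  ((S \land \lnot R) \land Q).
          branch 2.1.1 (add P):
            × closes — contains both P and \lnot P.
          branch 2.1.2 (add ((S \land \lnot R) \land Q)):
            ((S \land \lnot R) \land Q): α-rule — add (S \land \lnot R), Q.
            (S \land \lnot R): α-rule — add S, \lnot R.
            × closes — contains both R and \lnot R.
      branch 2.2 (add \lnot Q):
        (P \lor ((S \land \lnot R) \land Q)): β-rule — branch into P  //  ((S \land \lnot R) \land Q).
          branch 2.2.1 (add P):
            × closes — contains both P and \lnot P.
          branch 2.2.2 (add ((S \land \lnot R) \land Q)):
            ((S \land \lnot R) \land Q): α-rule — add (S \land \lnot R), Q.
            × closes — contains both Q and \lnot Q.
5 branches closed, 6 open.
Each open branch fixes some atoms; the unmentioned ones are free. Counting distinct full assignments: branch {P=false, Q=true, S=false} (R) contributes 2 new; branch {P=false, Q=true, R=true, S=false} (none free) contributes 0 new; branch {Q=true, R=false, S=false} (P) contributes 1 new; branch {Q=true, R=false, S=false} (P) contributes 0 new; branch {Q=true, S=false} (P, R) contributes 1 new; branch {P=true, Q=true, S=false} (R) contributes 0 new. Total: 4.

4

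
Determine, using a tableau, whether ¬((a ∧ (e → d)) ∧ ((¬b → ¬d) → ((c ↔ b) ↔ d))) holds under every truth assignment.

Not valid

Assume the negation and expand:
Initial set: {¬¬((a ∧ (e → d)) ∧ ((¬b → ¬d) → ((c ↔ b) ↔ d)))}.
¬¬((a ∧ (e → d)) ∧ ((¬b → ¬d) → ((c ↔ b) ↔ d))): α-rule — add (a ∧ (e → d)), ((¬b → ¬d) → ((c ↔ b) ↔ d)).
(a ∧ (e → d)): α-rule — add a, (e → d).
((¬b → ¬d) → ((c ↔ b) ↔ d)): β-rule — branch into ¬(¬b → ¬d)  //  ((c ↔ b) ↔ d).
  branch 1 (add ¬(¬b → ¬d)):
    ¬(¬b → ¬d): α-rule — add ¬b, ¬¬d.
    (e → d): β-rule — branch into ¬e  //  d.
      branch 1.1 (add ¬e):
        ○ open, literals {a=T, b=F, d=T, e=F}.
      branch 1.2 (add d):
        ○ open, literals {a=T, b=F, d=T}.
  branch 2 (add ((c ↔ b) ↔ d)):
    (e → d): β-rule — branch into ¬e  //  d.
      branch 2.1 (add ¬e):
        ((c ↔ b) ↔ d): β-rule — branch into (c ↔ b), d  //  ¬(c ↔ b), ¬d.
          branch 2.1.1 (add (c ↔ b), d):
            (c ↔ b): β-rule — branch into c, b  //  ¬c, ¬b.
              branch 2.1.1.1 (add c, b):
                ○ open, literals {a=T, b=T, c=T, d=T, e=F}.
              branch 2.1.1.2 (add ¬c, ¬b):
                ○ open, literals {a=T, b=F, c=F, d=T, e=F}.
          branch 2.1.2 (add ¬(c ↔ b), ¬d):
            ¬(c ↔ b): β-rule — branch into c, ¬b  //  ¬c, b.
              branch 2.1.2.1 (add c, ¬b):
                ○ open, literals {a=T, b=F, c=T, d=F, e=F}.
              branch 2.1.2.2 (add ¬c, b):
                ○ open, literals {a=T, b=T, c=F, d=F, e=F}.
      branch 2.2 (add d):
        ((c ↔ b) ↔ d): β-rule — branch into (c ↔ b), d  //  ¬(c ↔ b), ¬d.
          branch 2.2.1 (add (c ↔ b), d):
            (c ↔ b): β-rule — branch into c, b  //  ¬c, ¬b.
              branch 2.2.1.1 (add c, b):
                ○ open, literals {a=T, b=T, c=T, d=T}.
              branch 2.2.1.2 (add ¬c, ¬b):
                ○ open, literals {a=T, b=F, c=F, d=T}.
          branch 2.2.2 (add ¬(c ↔ b), ¬d):
            × closes — contains both d and ¬d.
1 branch closed, 8 open.
An open branch gives a countermodel: a=T, b=F, d=T, e=F (unmentioned atoms arbitrary); under it the original formula is false.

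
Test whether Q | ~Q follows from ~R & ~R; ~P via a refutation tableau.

Initial set: {(~R & ~R); ~P; ~(Q | ~Q)}.
(~R & ~R): α-rule — add ~R, ~R.
~(Q | ~Q): α-rule — add ~Q, ~~Q.
× closes — contains both Q and ~Q.
All 1 branch closes.
Every branch closed, so the premises entail the conclusion.

Yes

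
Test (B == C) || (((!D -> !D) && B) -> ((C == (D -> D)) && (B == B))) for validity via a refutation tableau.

Not valid

Assume the negation and expand:
Initial set: {!((B == C) || (((!D -> !D) && B) -> ((C == (D -> D)) && (B == B))))}.
!((B == C) || (((!D -> !D) && B) -> ((C == (D -> D)) && (B == B)))): α-rule — add !(B == C), !(((!D -> !D) && B) -> ((C == (D -> D)) && (B == B))).
!(((!D -> !D) && B) -> ((C == (D -> D)) && (B == B))): α-rule — add ((!D -> !D) && B), !((C == (D -> D)) && (B == B)).
((!D -> !D) && B): α-rule — add (!D -> !D), B.
!(B == C): β-rule — branch into B, !C  //  !B, C.
  branch 1 (add B, !C):
    !((C == (D -> D)) && (B == B)): β-rule — branch into !(C == (D -> D))  //  !(B == B).
      branch 1.1 (add !(C == (D -> D))):
        (!D -> !D): β-rule — branch into !!D  //  !D.
          branch 1.1.1 (add !!D):
            !(C == (D -> D)): β-rule — branch into C, !(D -> D)  //  !C, (D -> D).
              branch 1.1.1.1 (add C, !(D -> D)):
                × closes — contains both C and !C.
              branch 1.1.1.2 (add !C, (D -> D)):
                (D -> D): β-rule — branch into !D  //  D.
                  branch 1.1.1.2.1 (add !D):
                    × closes — contains both D and !D.
                  branch 1.1.1.2.2 (add D):
                    ○ open, literals {B=1, C=0, D=1}.
          branch 1.1.2 (add !D):
            !(C == (D -> D)): β-rule — branch into C, !(D -> D)  //  !C, (D -> D).
              branch 1.1.2.1 (add C, !(D -> D)):
                × closes — contains both C and !C.
              branch 1.1.2.2 (add !C, (D -> D)):
                (D -> D): β-rule — branch into !D  //  D.
                  branch 1.1.2.2.1 (add !D):
                    ○ open, literals {B=1, C=0, D=0}.
                  branch 1.1.2.2.2 (add D):
                    × closes — contains both D and !D.
      branch 1.2 (add !(B == B)):
        (!D -> !D): β-rule — branch into !!D  //  !D.
          branch 1.2.1 (add !!D):
            !(B == B): β-rule — branch into B, !B  //  !B, B.
              branch 1.2.1.1 (add B, !B):
                × closes — contains both B and !B.
              branch 1.2.1.2 (add !B, B):
                × closes — contains both B and !B.
          branch 1.2.2 (add !D):
            !(B == B): β-rule — branch into B, !B  //  !B, B.
              branch 1.2.2.1 (add B, !B):
                × closes — contains both B and !B.
              branch 1.2.2.2 (add !B, B):
                × closes — contains both B and !B.
  branch 2 (add !B, C):
    × closes — contains both B and !B.
9 branches closed, 2 open.
An open branch gives a countermodel: B=1, C=0, D=1 (unmentioned atoms arbitrary); under it the original formula is false.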